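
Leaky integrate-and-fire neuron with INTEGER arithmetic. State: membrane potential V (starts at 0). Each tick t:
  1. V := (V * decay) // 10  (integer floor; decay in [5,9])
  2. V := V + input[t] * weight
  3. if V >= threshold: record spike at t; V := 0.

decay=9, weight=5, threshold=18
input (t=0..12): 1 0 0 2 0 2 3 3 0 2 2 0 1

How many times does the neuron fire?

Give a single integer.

Answer: 3

Derivation:
t=0: input=1 -> V=5
t=1: input=0 -> V=4
t=2: input=0 -> V=3
t=3: input=2 -> V=12
t=4: input=0 -> V=10
t=5: input=2 -> V=0 FIRE
t=6: input=3 -> V=15
t=7: input=3 -> V=0 FIRE
t=8: input=0 -> V=0
t=9: input=2 -> V=10
t=10: input=2 -> V=0 FIRE
t=11: input=0 -> V=0
t=12: input=1 -> V=5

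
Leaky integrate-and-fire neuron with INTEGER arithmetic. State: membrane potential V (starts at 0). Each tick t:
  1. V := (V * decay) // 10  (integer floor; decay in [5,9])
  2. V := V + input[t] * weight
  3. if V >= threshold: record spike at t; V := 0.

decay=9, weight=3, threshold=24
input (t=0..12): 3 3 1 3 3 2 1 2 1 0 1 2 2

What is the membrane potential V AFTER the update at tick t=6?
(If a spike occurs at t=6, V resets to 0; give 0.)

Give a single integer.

t=0: input=3 -> V=9
t=1: input=3 -> V=17
t=2: input=1 -> V=18
t=3: input=3 -> V=0 FIRE
t=4: input=3 -> V=9
t=5: input=2 -> V=14
t=6: input=1 -> V=15
t=7: input=2 -> V=19
t=8: input=1 -> V=20
t=9: input=0 -> V=18
t=10: input=1 -> V=19
t=11: input=2 -> V=23
t=12: input=2 -> V=0 FIRE

Answer: 15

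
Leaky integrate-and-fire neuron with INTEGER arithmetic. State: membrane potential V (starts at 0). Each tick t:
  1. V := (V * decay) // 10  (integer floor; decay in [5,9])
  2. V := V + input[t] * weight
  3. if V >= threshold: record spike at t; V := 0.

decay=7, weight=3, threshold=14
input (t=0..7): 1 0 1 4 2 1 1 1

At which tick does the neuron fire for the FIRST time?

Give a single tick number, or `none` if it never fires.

t=0: input=1 -> V=3
t=1: input=0 -> V=2
t=2: input=1 -> V=4
t=3: input=4 -> V=0 FIRE
t=4: input=2 -> V=6
t=5: input=1 -> V=7
t=6: input=1 -> V=7
t=7: input=1 -> V=7

Answer: 3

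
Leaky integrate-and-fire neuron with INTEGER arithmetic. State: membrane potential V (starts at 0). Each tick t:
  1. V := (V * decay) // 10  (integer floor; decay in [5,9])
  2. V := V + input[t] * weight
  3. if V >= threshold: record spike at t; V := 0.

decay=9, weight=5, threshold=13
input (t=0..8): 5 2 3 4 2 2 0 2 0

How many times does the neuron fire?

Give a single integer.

Answer: 4

Derivation:
t=0: input=5 -> V=0 FIRE
t=1: input=2 -> V=10
t=2: input=3 -> V=0 FIRE
t=3: input=4 -> V=0 FIRE
t=4: input=2 -> V=10
t=5: input=2 -> V=0 FIRE
t=6: input=0 -> V=0
t=7: input=2 -> V=10
t=8: input=0 -> V=9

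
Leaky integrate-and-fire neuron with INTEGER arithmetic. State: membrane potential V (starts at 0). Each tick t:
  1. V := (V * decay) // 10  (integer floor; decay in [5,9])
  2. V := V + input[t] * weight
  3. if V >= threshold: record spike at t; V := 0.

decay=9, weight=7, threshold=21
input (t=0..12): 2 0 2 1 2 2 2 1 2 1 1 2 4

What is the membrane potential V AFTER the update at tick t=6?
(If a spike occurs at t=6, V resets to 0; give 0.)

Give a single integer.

t=0: input=2 -> V=14
t=1: input=0 -> V=12
t=2: input=2 -> V=0 FIRE
t=3: input=1 -> V=7
t=4: input=2 -> V=20
t=5: input=2 -> V=0 FIRE
t=6: input=2 -> V=14
t=7: input=1 -> V=19
t=8: input=2 -> V=0 FIRE
t=9: input=1 -> V=7
t=10: input=1 -> V=13
t=11: input=2 -> V=0 FIRE
t=12: input=4 -> V=0 FIRE

Answer: 14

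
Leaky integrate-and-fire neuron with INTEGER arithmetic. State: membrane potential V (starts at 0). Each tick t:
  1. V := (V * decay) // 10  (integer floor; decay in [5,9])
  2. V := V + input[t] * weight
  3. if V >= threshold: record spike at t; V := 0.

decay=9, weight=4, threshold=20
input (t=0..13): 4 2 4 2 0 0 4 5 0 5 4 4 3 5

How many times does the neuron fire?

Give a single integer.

Answer: 6

Derivation:
t=0: input=4 -> V=16
t=1: input=2 -> V=0 FIRE
t=2: input=4 -> V=16
t=3: input=2 -> V=0 FIRE
t=4: input=0 -> V=0
t=5: input=0 -> V=0
t=6: input=4 -> V=16
t=7: input=5 -> V=0 FIRE
t=8: input=0 -> V=0
t=9: input=5 -> V=0 FIRE
t=10: input=4 -> V=16
t=11: input=4 -> V=0 FIRE
t=12: input=3 -> V=12
t=13: input=5 -> V=0 FIRE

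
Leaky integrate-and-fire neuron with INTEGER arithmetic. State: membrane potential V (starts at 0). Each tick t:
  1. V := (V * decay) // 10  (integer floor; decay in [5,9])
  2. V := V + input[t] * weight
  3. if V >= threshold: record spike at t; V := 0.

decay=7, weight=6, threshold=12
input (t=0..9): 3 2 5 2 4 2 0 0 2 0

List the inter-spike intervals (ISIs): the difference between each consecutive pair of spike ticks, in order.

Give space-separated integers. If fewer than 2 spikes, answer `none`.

Answer: 1 1 1 1 1 3

Derivation:
t=0: input=3 -> V=0 FIRE
t=1: input=2 -> V=0 FIRE
t=2: input=5 -> V=0 FIRE
t=3: input=2 -> V=0 FIRE
t=4: input=4 -> V=0 FIRE
t=5: input=2 -> V=0 FIRE
t=6: input=0 -> V=0
t=7: input=0 -> V=0
t=8: input=2 -> V=0 FIRE
t=9: input=0 -> V=0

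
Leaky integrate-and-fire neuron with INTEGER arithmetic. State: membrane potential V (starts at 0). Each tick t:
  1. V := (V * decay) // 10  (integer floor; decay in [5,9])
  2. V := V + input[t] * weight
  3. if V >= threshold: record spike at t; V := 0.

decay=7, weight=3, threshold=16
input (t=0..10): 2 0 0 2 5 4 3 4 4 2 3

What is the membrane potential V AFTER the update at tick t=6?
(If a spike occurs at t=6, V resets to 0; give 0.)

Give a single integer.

Answer: 0

Derivation:
t=0: input=2 -> V=6
t=1: input=0 -> V=4
t=2: input=0 -> V=2
t=3: input=2 -> V=7
t=4: input=5 -> V=0 FIRE
t=5: input=4 -> V=12
t=6: input=3 -> V=0 FIRE
t=7: input=4 -> V=12
t=8: input=4 -> V=0 FIRE
t=9: input=2 -> V=6
t=10: input=3 -> V=13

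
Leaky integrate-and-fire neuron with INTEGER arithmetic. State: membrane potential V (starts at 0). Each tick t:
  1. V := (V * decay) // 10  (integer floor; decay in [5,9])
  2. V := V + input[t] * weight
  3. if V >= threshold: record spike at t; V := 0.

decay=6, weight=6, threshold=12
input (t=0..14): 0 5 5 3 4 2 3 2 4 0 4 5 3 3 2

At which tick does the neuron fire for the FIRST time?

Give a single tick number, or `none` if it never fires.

Answer: 1

Derivation:
t=0: input=0 -> V=0
t=1: input=5 -> V=0 FIRE
t=2: input=5 -> V=0 FIRE
t=3: input=3 -> V=0 FIRE
t=4: input=4 -> V=0 FIRE
t=5: input=2 -> V=0 FIRE
t=6: input=3 -> V=0 FIRE
t=7: input=2 -> V=0 FIRE
t=8: input=4 -> V=0 FIRE
t=9: input=0 -> V=0
t=10: input=4 -> V=0 FIRE
t=11: input=5 -> V=0 FIRE
t=12: input=3 -> V=0 FIRE
t=13: input=3 -> V=0 FIRE
t=14: input=2 -> V=0 FIRE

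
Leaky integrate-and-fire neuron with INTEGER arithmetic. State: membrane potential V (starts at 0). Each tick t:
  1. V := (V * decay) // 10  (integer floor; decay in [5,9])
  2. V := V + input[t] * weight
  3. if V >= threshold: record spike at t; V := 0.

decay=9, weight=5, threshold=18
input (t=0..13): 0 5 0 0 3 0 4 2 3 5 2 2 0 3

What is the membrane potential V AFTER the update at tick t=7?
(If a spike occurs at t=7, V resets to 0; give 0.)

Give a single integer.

Answer: 10

Derivation:
t=0: input=0 -> V=0
t=1: input=5 -> V=0 FIRE
t=2: input=0 -> V=0
t=3: input=0 -> V=0
t=4: input=3 -> V=15
t=5: input=0 -> V=13
t=6: input=4 -> V=0 FIRE
t=7: input=2 -> V=10
t=8: input=3 -> V=0 FIRE
t=9: input=5 -> V=0 FIRE
t=10: input=2 -> V=10
t=11: input=2 -> V=0 FIRE
t=12: input=0 -> V=0
t=13: input=3 -> V=15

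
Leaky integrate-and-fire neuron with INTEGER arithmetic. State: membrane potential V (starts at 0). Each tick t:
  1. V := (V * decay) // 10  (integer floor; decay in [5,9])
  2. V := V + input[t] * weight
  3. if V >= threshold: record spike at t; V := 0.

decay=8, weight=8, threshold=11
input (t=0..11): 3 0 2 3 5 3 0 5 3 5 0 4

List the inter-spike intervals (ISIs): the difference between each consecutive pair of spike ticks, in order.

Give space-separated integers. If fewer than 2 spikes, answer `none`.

t=0: input=3 -> V=0 FIRE
t=1: input=0 -> V=0
t=2: input=2 -> V=0 FIRE
t=3: input=3 -> V=0 FIRE
t=4: input=5 -> V=0 FIRE
t=5: input=3 -> V=0 FIRE
t=6: input=0 -> V=0
t=7: input=5 -> V=0 FIRE
t=8: input=3 -> V=0 FIRE
t=9: input=5 -> V=0 FIRE
t=10: input=0 -> V=0
t=11: input=4 -> V=0 FIRE

Answer: 2 1 1 1 2 1 1 2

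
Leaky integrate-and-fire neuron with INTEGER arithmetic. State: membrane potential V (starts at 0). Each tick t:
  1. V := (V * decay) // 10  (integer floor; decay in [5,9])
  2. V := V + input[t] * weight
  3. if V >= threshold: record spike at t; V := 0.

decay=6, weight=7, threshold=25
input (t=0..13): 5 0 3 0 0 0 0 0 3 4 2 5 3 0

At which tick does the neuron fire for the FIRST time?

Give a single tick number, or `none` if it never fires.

Answer: 0

Derivation:
t=0: input=5 -> V=0 FIRE
t=1: input=0 -> V=0
t=2: input=3 -> V=21
t=3: input=0 -> V=12
t=4: input=0 -> V=7
t=5: input=0 -> V=4
t=6: input=0 -> V=2
t=7: input=0 -> V=1
t=8: input=3 -> V=21
t=9: input=4 -> V=0 FIRE
t=10: input=2 -> V=14
t=11: input=5 -> V=0 FIRE
t=12: input=3 -> V=21
t=13: input=0 -> V=12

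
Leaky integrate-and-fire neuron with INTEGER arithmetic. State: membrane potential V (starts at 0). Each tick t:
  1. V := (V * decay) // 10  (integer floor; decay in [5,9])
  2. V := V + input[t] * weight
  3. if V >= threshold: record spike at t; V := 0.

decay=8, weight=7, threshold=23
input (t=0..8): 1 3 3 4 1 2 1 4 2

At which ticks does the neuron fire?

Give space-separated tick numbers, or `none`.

t=0: input=1 -> V=7
t=1: input=3 -> V=0 FIRE
t=2: input=3 -> V=21
t=3: input=4 -> V=0 FIRE
t=4: input=1 -> V=7
t=5: input=2 -> V=19
t=6: input=1 -> V=22
t=7: input=4 -> V=0 FIRE
t=8: input=2 -> V=14

Answer: 1 3 7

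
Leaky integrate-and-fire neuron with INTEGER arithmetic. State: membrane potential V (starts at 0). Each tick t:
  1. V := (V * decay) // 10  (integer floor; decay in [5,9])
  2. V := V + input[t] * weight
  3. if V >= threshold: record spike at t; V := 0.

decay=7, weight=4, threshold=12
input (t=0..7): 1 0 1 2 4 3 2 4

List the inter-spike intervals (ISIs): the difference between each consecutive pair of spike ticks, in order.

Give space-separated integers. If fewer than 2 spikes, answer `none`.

Answer: 1 2

Derivation:
t=0: input=1 -> V=4
t=1: input=0 -> V=2
t=2: input=1 -> V=5
t=3: input=2 -> V=11
t=4: input=4 -> V=0 FIRE
t=5: input=3 -> V=0 FIRE
t=6: input=2 -> V=8
t=7: input=4 -> V=0 FIRE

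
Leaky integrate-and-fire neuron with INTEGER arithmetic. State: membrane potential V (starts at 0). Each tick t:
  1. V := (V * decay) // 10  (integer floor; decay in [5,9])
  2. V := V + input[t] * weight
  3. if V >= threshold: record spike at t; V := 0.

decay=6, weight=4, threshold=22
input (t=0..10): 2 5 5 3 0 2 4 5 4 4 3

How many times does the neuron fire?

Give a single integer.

Answer: 4

Derivation:
t=0: input=2 -> V=8
t=1: input=5 -> V=0 FIRE
t=2: input=5 -> V=20
t=3: input=3 -> V=0 FIRE
t=4: input=0 -> V=0
t=5: input=2 -> V=8
t=6: input=4 -> V=20
t=7: input=5 -> V=0 FIRE
t=8: input=4 -> V=16
t=9: input=4 -> V=0 FIRE
t=10: input=3 -> V=12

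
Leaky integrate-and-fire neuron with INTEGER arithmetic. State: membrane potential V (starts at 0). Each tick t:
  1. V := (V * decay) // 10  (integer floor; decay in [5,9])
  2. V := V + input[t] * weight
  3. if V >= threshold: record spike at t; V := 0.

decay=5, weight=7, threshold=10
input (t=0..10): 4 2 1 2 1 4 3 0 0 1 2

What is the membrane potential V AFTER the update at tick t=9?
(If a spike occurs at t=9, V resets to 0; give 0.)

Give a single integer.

Answer: 7

Derivation:
t=0: input=4 -> V=0 FIRE
t=1: input=2 -> V=0 FIRE
t=2: input=1 -> V=7
t=3: input=2 -> V=0 FIRE
t=4: input=1 -> V=7
t=5: input=4 -> V=0 FIRE
t=6: input=3 -> V=0 FIRE
t=7: input=0 -> V=0
t=8: input=0 -> V=0
t=9: input=1 -> V=7
t=10: input=2 -> V=0 FIRE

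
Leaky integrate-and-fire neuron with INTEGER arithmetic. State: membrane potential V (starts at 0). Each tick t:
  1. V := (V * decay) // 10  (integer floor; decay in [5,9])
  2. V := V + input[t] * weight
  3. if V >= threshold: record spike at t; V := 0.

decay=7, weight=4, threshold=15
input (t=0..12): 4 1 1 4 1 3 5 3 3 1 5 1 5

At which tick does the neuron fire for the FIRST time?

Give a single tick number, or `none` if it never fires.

Answer: 0

Derivation:
t=0: input=4 -> V=0 FIRE
t=1: input=1 -> V=4
t=2: input=1 -> V=6
t=3: input=4 -> V=0 FIRE
t=4: input=1 -> V=4
t=5: input=3 -> V=14
t=6: input=5 -> V=0 FIRE
t=7: input=3 -> V=12
t=8: input=3 -> V=0 FIRE
t=9: input=1 -> V=4
t=10: input=5 -> V=0 FIRE
t=11: input=1 -> V=4
t=12: input=5 -> V=0 FIRE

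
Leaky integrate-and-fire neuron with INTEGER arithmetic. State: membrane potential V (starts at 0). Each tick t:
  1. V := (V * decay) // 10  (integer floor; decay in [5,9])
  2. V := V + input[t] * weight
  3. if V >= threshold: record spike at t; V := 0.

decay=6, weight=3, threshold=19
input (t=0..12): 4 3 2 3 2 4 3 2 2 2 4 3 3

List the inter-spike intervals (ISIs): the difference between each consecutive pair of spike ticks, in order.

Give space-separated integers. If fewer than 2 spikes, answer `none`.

Answer: 5

Derivation:
t=0: input=4 -> V=12
t=1: input=3 -> V=16
t=2: input=2 -> V=15
t=3: input=3 -> V=18
t=4: input=2 -> V=16
t=5: input=4 -> V=0 FIRE
t=6: input=3 -> V=9
t=7: input=2 -> V=11
t=8: input=2 -> V=12
t=9: input=2 -> V=13
t=10: input=4 -> V=0 FIRE
t=11: input=3 -> V=9
t=12: input=3 -> V=14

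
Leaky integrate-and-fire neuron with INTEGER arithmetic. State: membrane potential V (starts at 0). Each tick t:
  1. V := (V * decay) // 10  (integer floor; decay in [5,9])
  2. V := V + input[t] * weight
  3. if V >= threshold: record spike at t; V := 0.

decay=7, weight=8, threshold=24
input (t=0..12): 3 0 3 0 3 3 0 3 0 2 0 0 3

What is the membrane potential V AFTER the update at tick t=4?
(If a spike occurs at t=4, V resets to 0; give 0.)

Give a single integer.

t=0: input=3 -> V=0 FIRE
t=1: input=0 -> V=0
t=2: input=3 -> V=0 FIRE
t=3: input=0 -> V=0
t=4: input=3 -> V=0 FIRE
t=5: input=3 -> V=0 FIRE
t=6: input=0 -> V=0
t=7: input=3 -> V=0 FIRE
t=8: input=0 -> V=0
t=9: input=2 -> V=16
t=10: input=0 -> V=11
t=11: input=0 -> V=7
t=12: input=3 -> V=0 FIRE

Answer: 0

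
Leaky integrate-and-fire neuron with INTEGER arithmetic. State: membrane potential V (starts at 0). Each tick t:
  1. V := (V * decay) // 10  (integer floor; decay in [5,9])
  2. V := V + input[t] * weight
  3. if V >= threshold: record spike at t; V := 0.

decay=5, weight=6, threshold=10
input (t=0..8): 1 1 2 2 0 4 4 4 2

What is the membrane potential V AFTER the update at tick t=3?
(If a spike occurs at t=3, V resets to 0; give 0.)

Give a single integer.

Answer: 0

Derivation:
t=0: input=1 -> V=6
t=1: input=1 -> V=9
t=2: input=2 -> V=0 FIRE
t=3: input=2 -> V=0 FIRE
t=4: input=0 -> V=0
t=5: input=4 -> V=0 FIRE
t=6: input=4 -> V=0 FIRE
t=7: input=4 -> V=0 FIRE
t=8: input=2 -> V=0 FIRE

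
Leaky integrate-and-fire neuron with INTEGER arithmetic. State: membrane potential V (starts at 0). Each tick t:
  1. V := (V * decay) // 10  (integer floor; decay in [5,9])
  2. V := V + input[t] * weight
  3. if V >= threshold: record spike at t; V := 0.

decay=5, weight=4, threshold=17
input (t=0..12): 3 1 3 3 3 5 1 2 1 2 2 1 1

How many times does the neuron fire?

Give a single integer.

Answer: 3

Derivation:
t=0: input=3 -> V=12
t=1: input=1 -> V=10
t=2: input=3 -> V=0 FIRE
t=3: input=3 -> V=12
t=4: input=3 -> V=0 FIRE
t=5: input=5 -> V=0 FIRE
t=6: input=1 -> V=4
t=7: input=2 -> V=10
t=8: input=1 -> V=9
t=9: input=2 -> V=12
t=10: input=2 -> V=14
t=11: input=1 -> V=11
t=12: input=1 -> V=9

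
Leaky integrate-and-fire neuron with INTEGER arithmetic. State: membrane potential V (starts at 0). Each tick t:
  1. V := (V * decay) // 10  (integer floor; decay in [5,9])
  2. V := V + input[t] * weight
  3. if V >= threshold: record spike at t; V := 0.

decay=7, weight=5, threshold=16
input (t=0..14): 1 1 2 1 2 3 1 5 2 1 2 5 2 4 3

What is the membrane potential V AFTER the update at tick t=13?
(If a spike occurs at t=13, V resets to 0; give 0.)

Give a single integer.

t=0: input=1 -> V=5
t=1: input=1 -> V=8
t=2: input=2 -> V=15
t=3: input=1 -> V=15
t=4: input=2 -> V=0 FIRE
t=5: input=3 -> V=15
t=6: input=1 -> V=15
t=7: input=5 -> V=0 FIRE
t=8: input=2 -> V=10
t=9: input=1 -> V=12
t=10: input=2 -> V=0 FIRE
t=11: input=5 -> V=0 FIRE
t=12: input=2 -> V=10
t=13: input=4 -> V=0 FIRE
t=14: input=3 -> V=15

Answer: 0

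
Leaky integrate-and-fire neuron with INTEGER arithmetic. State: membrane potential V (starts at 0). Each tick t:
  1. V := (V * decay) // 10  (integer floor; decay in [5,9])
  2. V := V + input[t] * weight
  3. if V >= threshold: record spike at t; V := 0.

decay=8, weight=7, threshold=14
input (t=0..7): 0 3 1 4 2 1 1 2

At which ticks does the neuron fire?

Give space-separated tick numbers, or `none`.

t=0: input=0 -> V=0
t=1: input=3 -> V=0 FIRE
t=2: input=1 -> V=7
t=3: input=4 -> V=0 FIRE
t=4: input=2 -> V=0 FIRE
t=5: input=1 -> V=7
t=6: input=1 -> V=12
t=7: input=2 -> V=0 FIRE

Answer: 1 3 4 7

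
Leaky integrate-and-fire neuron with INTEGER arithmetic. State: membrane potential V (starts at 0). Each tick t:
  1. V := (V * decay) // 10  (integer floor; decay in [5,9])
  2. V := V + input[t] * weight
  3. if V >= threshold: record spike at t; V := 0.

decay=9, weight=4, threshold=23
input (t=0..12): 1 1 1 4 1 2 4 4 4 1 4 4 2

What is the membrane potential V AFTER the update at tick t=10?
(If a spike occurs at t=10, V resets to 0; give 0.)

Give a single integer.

Answer: 19

Derivation:
t=0: input=1 -> V=4
t=1: input=1 -> V=7
t=2: input=1 -> V=10
t=3: input=4 -> V=0 FIRE
t=4: input=1 -> V=4
t=5: input=2 -> V=11
t=6: input=4 -> V=0 FIRE
t=7: input=4 -> V=16
t=8: input=4 -> V=0 FIRE
t=9: input=1 -> V=4
t=10: input=4 -> V=19
t=11: input=4 -> V=0 FIRE
t=12: input=2 -> V=8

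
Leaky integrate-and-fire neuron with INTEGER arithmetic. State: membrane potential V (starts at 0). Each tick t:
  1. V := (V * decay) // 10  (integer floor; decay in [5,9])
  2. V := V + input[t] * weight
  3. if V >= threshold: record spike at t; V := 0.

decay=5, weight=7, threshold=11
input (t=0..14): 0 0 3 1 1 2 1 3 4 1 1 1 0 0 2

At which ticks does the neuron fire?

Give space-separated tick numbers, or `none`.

Answer: 2 5 7 8 11 14

Derivation:
t=0: input=0 -> V=0
t=1: input=0 -> V=0
t=2: input=3 -> V=0 FIRE
t=3: input=1 -> V=7
t=4: input=1 -> V=10
t=5: input=2 -> V=0 FIRE
t=6: input=1 -> V=7
t=7: input=3 -> V=0 FIRE
t=8: input=4 -> V=0 FIRE
t=9: input=1 -> V=7
t=10: input=1 -> V=10
t=11: input=1 -> V=0 FIRE
t=12: input=0 -> V=0
t=13: input=0 -> V=0
t=14: input=2 -> V=0 FIRE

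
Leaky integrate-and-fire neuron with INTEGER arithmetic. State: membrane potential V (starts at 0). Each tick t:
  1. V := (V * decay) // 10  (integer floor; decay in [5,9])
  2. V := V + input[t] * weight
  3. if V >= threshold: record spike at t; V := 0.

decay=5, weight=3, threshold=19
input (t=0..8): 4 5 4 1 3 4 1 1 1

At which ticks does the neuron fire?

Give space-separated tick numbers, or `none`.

Answer: 1

Derivation:
t=0: input=4 -> V=12
t=1: input=5 -> V=0 FIRE
t=2: input=4 -> V=12
t=3: input=1 -> V=9
t=4: input=3 -> V=13
t=5: input=4 -> V=18
t=6: input=1 -> V=12
t=7: input=1 -> V=9
t=8: input=1 -> V=7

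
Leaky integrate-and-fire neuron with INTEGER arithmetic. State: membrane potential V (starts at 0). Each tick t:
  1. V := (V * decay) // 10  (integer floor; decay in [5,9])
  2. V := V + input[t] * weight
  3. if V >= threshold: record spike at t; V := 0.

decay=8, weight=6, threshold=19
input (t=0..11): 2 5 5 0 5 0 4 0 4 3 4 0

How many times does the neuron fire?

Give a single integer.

t=0: input=2 -> V=12
t=1: input=5 -> V=0 FIRE
t=2: input=5 -> V=0 FIRE
t=3: input=0 -> V=0
t=4: input=5 -> V=0 FIRE
t=5: input=0 -> V=0
t=6: input=4 -> V=0 FIRE
t=7: input=0 -> V=0
t=8: input=4 -> V=0 FIRE
t=9: input=3 -> V=18
t=10: input=4 -> V=0 FIRE
t=11: input=0 -> V=0

Answer: 6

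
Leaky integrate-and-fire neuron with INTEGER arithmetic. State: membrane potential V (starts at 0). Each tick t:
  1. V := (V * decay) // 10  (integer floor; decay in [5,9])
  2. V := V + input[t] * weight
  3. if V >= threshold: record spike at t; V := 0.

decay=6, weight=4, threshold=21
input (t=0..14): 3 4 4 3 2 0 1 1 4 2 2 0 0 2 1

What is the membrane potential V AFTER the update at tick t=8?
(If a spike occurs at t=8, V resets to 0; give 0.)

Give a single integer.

t=0: input=3 -> V=12
t=1: input=4 -> V=0 FIRE
t=2: input=4 -> V=16
t=3: input=3 -> V=0 FIRE
t=4: input=2 -> V=8
t=5: input=0 -> V=4
t=6: input=1 -> V=6
t=7: input=1 -> V=7
t=8: input=4 -> V=20
t=9: input=2 -> V=20
t=10: input=2 -> V=20
t=11: input=0 -> V=12
t=12: input=0 -> V=7
t=13: input=2 -> V=12
t=14: input=1 -> V=11

Answer: 20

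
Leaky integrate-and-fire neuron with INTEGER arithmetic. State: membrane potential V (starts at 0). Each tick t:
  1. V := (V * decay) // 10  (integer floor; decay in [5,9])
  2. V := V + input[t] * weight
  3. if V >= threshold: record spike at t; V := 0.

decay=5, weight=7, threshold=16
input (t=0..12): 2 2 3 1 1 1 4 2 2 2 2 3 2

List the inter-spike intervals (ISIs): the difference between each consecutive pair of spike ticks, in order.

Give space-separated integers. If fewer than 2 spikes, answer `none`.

Answer: 1 4 2 2 1

Derivation:
t=0: input=2 -> V=14
t=1: input=2 -> V=0 FIRE
t=2: input=3 -> V=0 FIRE
t=3: input=1 -> V=7
t=4: input=1 -> V=10
t=5: input=1 -> V=12
t=6: input=4 -> V=0 FIRE
t=7: input=2 -> V=14
t=8: input=2 -> V=0 FIRE
t=9: input=2 -> V=14
t=10: input=2 -> V=0 FIRE
t=11: input=3 -> V=0 FIRE
t=12: input=2 -> V=14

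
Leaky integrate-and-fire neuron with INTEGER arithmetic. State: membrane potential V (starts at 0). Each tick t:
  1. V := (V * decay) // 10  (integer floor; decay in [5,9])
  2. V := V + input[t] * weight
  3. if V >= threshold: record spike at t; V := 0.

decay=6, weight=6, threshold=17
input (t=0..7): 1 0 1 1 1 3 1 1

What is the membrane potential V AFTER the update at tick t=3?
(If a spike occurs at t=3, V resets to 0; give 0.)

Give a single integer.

t=0: input=1 -> V=6
t=1: input=0 -> V=3
t=2: input=1 -> V=7
t=3: input=1 -> V=10
t=4: input=1 -> V=12
t=5: input=3 -> V=0 FIRE
t=6: input=1 -> V=6
t=7: input=1 -> V=9

Answer: 10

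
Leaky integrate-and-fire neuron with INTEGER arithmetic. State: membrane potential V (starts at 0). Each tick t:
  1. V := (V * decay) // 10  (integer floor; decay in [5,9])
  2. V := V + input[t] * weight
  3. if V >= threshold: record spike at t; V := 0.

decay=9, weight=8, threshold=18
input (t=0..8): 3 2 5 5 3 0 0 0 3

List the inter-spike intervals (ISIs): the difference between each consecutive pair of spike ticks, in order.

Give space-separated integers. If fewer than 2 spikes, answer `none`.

Answer: 2 1 1 4

Derivation:
t=0: input=3 -> V=0 FIRE
t=1: input=2 -> V=16
t=2: input=5 -> V=0 FIRE
t=3: input=5 -> V=0 FIRE
t=4: input=3 -> V=0 FIRE
t=5: input=0 -> V=0
t=6: input=0 -> V=0
t=7: input=0 -> V=0
t=8: input=3 -> V=0 FIRE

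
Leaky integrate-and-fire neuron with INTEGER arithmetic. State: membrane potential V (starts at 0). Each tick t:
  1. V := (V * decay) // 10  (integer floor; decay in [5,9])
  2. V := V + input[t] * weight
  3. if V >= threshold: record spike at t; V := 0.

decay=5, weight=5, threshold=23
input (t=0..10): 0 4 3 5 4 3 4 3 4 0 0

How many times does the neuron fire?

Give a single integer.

t=0: input=0 -> V=0
t=1: input=4 -> V=20
t=2: input=3 -> V=0 FIRE
t=3: input=5 -> V=0 FIRE
t=4: input=4 -> V=20
t=5: input=3 -> V=0 FIRE
t=6: input=4 -> V=20
t=7: input=3 -> V=0 FIRE
t=8: input=4 -> V=20
t=9: input=0 -> V=10
t=10: input=0 -> V=5

Answer: 4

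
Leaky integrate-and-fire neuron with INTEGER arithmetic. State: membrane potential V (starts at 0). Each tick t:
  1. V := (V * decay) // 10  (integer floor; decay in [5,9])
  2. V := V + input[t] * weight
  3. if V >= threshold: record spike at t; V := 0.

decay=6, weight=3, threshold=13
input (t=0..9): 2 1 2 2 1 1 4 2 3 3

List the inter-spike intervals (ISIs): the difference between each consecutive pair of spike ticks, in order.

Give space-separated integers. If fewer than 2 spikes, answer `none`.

t=0: input=2 -> V=6
t=1: input=1 -> V=6
t=2: input=2 -> V=9
t=3: input=2 -> V=11
t=4: input=1 -> V=9
t=5: input=1 -> V=8
t=6: input=4 -> V=0 FIRE
t=7: input=2 -> V=6
t=8: input=3 -> V=12
t=9: input=3 -> V=0 FIRE

Answer: 3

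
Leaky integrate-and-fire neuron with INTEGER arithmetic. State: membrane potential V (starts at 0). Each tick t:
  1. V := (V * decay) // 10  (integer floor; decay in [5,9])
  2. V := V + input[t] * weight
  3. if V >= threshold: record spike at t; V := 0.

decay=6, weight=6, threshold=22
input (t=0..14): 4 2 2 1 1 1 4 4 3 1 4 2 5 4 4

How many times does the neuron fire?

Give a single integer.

t=0: input=4 -> V=0 FIRE
t=1: input=2 -> V=12
t=2: input=2 -> V=19
t=3: input=1 -> V=17
t=4: input=1 -> V=16
t=5: input=1 -> V=15
t=6: input=4 -> V=0 FIRE
t=7: input=4 -> V=0 FIRE
t=8: input=3 -> V=18
t=9: input=1 -> V=16
t=10: input=4 -> V=0 FIRE
t=11: input=2 -> V=12
t=12: input=5 -> V=0 FIRE
t=13: input=4 -> V=0 FIRE
t=14: input=4 -> V=0 FIRE

Answer: 7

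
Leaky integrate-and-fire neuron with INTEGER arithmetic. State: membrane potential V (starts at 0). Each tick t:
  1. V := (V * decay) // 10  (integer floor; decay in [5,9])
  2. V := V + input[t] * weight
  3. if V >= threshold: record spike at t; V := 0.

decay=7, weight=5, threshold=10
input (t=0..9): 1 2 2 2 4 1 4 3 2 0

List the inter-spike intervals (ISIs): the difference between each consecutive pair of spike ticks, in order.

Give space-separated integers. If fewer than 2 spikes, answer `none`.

Answer: 1 1 1 2 1 1

Derivation:
t=0: input=1 -> V=5
t=1: input=2 -> V=0 FIRE
t=2: input=2 -> V=0 FIRE
t=3: input=2 -> V=0 FIRE
t=4: input=4 -> V=0 FIRE
t=5: input=1 -> V=5
t=6: input=4 -> V=0 FIRE
t=7: input=3 -> V=0 FIRE
t=8: input=2 -> V=0 FIRE
t=9: input=0 -> V=0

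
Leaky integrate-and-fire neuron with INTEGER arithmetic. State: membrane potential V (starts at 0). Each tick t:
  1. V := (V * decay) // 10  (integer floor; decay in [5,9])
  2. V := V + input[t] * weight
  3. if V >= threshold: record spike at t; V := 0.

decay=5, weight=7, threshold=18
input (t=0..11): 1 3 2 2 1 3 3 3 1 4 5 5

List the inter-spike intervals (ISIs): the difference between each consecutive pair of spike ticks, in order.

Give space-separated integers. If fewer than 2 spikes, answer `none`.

t=0: input=1 -> V=7
t=1: input=3 -> V=0 FIRE
t=2: input=2 -> V=14
t=3: input=2 -> V=0 FIRE
t=4: input=1 -> V=7
t=5: input=3 -> V=0 FIRE
t=6: input=3 -> V=0 FIRE
t=7: input=3 -> V=0 FIRE
t=8: input=1 -> V=7
t=9: input=4 -> V=0 FIRE
t=10: input=5 -> V=0 FIRE
t=11: input=5 -> V=0 FIRE

Answer: 2 2 1 1 2 1 1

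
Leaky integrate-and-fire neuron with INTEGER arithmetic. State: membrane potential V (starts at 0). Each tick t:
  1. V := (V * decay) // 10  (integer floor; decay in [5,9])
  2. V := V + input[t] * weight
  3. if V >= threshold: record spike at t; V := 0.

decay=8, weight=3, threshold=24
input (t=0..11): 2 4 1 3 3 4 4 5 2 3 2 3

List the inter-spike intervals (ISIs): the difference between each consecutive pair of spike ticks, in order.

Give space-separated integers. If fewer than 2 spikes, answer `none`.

Answer: 3

Derivation:
t=0: input=2 -> V=6
t=1: input=4 -> V=16
t=2: input=1 -> V=15
t=3: input=3 -> V=21
t=4: input=3 -> V=0 FIRE
t=5: input=4 -> V=12
t=6: input=4 -> V=21
t=7: input=5 -> V=0 FIRE
t=8: input=2 -> V=6
t=9: input=3 -> V=13
t=10: input=2 -> V=16
t=11: input=3 -> V=21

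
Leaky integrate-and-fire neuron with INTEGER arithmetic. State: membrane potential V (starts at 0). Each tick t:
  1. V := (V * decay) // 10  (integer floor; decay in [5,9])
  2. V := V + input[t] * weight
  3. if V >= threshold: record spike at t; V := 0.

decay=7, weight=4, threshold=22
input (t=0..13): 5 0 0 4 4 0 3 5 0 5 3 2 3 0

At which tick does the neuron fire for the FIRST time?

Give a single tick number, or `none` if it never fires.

Answer: 3

Derivation:
t=0: input=5 -> V=20
t=1: input=0 -> V=14
t=2: input=0 -> V=9
t=3: input=4 -> V=0 FIRE
t=4: input=4 -> V=16
t=5: input=0 -> V=11
t=6: input=3 -> V=19
t=7: input=5 -> V=0 FIRE
t=8: input=0 -> V=0
t=9: input=5 -> V=20
t=10: input=3 -> V=0 FIRE
t=11: input=2 -> V=8
t=12: input=3 -> V=17
t=13: input=0 -> V=11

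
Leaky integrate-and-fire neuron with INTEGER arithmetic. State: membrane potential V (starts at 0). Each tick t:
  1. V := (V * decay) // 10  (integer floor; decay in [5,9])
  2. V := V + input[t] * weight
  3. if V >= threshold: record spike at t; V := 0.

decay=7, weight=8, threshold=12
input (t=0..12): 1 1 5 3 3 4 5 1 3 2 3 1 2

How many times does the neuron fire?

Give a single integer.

Answer: 10

Derivation:
t=0: input=1 -> V=8
t=1: input=1 -> V=0 FIRE
t=2: input=5 -> V=0 FIRE
t=3: input=3 -> V=0 FIRE
t=4: input=3 -> V=0 FIRE
t=5: input=4 -> V=0 FIRE
t=6: input=5 -> V=0 FIRE
t=7: input=1 -> V=8
t=8: input=3 -> V=0 FIRE
t=9: input=2 -> V=0 FIRE
t=10: input=3 -> V=0 FIRE
t=11: input=1 -> V=8
t=12: input=2 -> V=0 FIRE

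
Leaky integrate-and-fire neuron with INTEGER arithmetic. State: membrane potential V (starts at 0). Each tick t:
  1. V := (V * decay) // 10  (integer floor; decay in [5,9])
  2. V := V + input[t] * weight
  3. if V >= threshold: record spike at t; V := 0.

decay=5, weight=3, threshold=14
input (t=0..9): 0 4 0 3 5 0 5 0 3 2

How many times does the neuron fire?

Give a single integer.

Answer: 2

Derivation:
t=0: input=0 -> V=0
t=1: input=4 -> V=12
t=2: input=0 -> V=6
t=3: input=3 -> V=12
t=4: input=5 -> V=0 FIRE
t=5: input=0 -> V=0
t=6: input=5 -> V=0 FIRE
t=7: input=0 -> V=0
t=8: input=3 -> V=9
t=9: input=2 -> V=10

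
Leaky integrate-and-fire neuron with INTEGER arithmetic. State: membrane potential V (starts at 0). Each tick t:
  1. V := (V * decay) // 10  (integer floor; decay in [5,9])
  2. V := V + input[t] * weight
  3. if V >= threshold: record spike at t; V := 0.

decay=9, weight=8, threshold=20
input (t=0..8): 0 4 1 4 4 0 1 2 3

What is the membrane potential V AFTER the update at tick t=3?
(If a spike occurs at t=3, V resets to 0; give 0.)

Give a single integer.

Answer: 0

Derivation:
t=0: input=0 -> V=0
t=1: input=4 -> V=0 FIRE
t=2: input=1 -> V=8
t=3: input=4 -> V=0 FIRE
t=4: input=4 -> V=0 FIRE
t=5: input=0 -> V=0
t=6: input=1 -> V=8
t=7: input=2 -> V=0 FIRE
t=8: input=3 -> V=0 FIRE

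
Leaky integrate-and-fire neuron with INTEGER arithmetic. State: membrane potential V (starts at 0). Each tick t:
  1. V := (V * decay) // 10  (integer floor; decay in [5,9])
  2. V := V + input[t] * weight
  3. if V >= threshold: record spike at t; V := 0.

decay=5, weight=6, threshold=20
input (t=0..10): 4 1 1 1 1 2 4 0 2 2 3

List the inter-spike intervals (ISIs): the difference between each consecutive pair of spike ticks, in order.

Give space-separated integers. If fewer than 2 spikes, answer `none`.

t=0: input=4 -> V=0 FIRE
t=1: input=1 -> V=6
t=2: input=1 -> V=9
t=3: input=1 -> V=10
t=4: input=1 -> V=11
t=5: input=2 -> V=17
t=6: input=4 -> V=0 FIRE
t=7: input=0 -> V=0
t=8: input=2 -> V=12
t=9: input=2 -> V=18
t=10: input=3 -> V=0 FIRE

Answer: 6 4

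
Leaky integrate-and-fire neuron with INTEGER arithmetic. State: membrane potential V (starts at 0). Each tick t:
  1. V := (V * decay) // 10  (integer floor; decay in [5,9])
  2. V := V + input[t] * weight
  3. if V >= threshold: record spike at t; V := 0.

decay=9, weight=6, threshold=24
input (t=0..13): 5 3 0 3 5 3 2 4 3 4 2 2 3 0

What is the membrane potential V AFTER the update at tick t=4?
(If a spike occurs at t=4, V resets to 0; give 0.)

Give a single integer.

t=0: input=5 -> V=0 FIRE
t=1: input=3 -> V=18
t=2: input=0 -> V=16
t=3: input=3 -> V=0 FIRE
t=4: input=5 -> V=0 FIRE
t=5: input=3 -> V=18
t=6: input=2 -> V=0 FIRE
t=7: input=4 -> V=0 FIRE
t=8: input=3 -> V=18
t=9: input=4 -> V=0 FIRE
t=10: input=2 -> V=12
t=11: input=2 -> V=22
t=12: input=3 -> V=0 FIRE
t=13: input=0 -> V=0

Answer: 0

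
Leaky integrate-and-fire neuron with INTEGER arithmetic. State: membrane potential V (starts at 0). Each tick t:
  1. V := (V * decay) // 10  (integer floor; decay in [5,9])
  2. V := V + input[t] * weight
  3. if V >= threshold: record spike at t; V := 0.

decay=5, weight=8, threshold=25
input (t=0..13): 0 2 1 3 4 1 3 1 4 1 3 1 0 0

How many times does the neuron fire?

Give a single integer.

t=0: input=0 -> V=0
t=1: input=2 -> V=16
t=2: input=1 -> V=16
t=3: input=3 -> V=0 FIRE
t=4: input=4 -> V=0 FIRE
t=5: input=1 -> V=8
t=6: input=3 -> V=0 FIRE
t=7: input=1 -> V=8
t=8: input=4 -> V=0 FIRE
t=9: input=1 -> V=8
t=10: input=3 -> V=0 FIRE
t=11: input=1 -> V=8
t=12: input=0 -> V=4
t=13: input=0 -> V=2

Answer: 5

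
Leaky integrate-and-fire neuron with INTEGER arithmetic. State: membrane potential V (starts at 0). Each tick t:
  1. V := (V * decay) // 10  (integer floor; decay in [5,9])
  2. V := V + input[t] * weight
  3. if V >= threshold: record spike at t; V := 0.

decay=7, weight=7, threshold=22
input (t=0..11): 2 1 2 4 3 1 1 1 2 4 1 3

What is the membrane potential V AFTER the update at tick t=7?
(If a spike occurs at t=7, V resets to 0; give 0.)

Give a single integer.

Answer: 21

Derivation:
t=0: input=2 -> V=14
t=1: input=1 -> V=16
t=2: input=2 -> V=0 FIRE
t=3: input=4 -> V=0 FIRE
t=4: input=3 -> V=21
t=5: input=1 -> V=21
t=6: input=1 -> V=21
t=7: input=1 -> V=21
t=8: input=2 -> V=0 FIRE
t=9: input=4 -> V=0 FIRE
t=10: input=1 -> V=7
t=11: input=3 -> V=0 FIRE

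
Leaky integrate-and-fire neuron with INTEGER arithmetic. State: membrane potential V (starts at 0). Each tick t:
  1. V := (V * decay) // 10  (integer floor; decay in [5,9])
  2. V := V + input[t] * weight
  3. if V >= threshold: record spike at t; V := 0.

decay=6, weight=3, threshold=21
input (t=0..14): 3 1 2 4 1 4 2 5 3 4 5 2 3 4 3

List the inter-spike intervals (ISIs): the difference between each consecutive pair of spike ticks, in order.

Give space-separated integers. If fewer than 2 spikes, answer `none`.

t=0: input=3 -> V=9
t=1: input=1 -> V=8
t=2: input=2 -> V=10
t=3: input=4 -> V=18
t=4: input=1 -> V=13
t=5: input=4 -> V=19
t=6: input=2 -> V=17
t=7: input=5 -> V=0 FIRE
t=8: input=3 -> V=9
t=9: input=4 -> V=17
t=10: input=5 -> V=0 FIRE
t=11: input=2 -> V=6
t=12: input=3 -> V=12
t=13: input=4 -> V=19
t=14: input=3 -> V=20

Answer: 3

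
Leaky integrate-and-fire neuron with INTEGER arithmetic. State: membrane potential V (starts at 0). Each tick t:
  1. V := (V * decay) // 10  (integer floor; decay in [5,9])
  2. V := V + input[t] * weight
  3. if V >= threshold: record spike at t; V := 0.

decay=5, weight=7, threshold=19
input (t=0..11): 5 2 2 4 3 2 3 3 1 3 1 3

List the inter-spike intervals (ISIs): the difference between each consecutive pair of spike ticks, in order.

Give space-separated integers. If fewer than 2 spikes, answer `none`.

t=0: input=5 -> V=0 FIRE
t=1: input=2 -> V=14
t=2: input=2 -> V=0 FIRE
t=3: input=4 -> V=0 FIRE
t=4: input=3 -> V=0 FIRE
t=5: input=2 -> V=14
t=6: input=3 -> V=0 FIRE
t=7: input=3 -> V=0 FIRE
t=8: input=1 -> V=7
t=9: input=3 -> V=0 FIRE
t=10: input=1 -> V=7
t=11: input=3 -> V=0 FIRE

Answer: 2 1 1 2 1 2 2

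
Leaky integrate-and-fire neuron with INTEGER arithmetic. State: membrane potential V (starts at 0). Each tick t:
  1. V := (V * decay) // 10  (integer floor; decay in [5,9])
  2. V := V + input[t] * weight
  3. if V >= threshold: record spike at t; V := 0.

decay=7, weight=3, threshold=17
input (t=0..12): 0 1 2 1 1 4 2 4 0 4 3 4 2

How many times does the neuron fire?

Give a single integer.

t=0: input=0 -> V=0
t=1: input=1 -> V=3
t=2: input=2 -> V=8
t=3: input=1 -> V=8
t=4: input=1 -> V=8
t=5: input=4 -> V=0 FIRE
t=6: input=2 -> V=6
t=7: input=4 -> V=16
t=8: input=0 -> V=11
t=9: input=4 -> V=0 FIRE
t=10: input=3 -> V=9
t=11: input=4 -> V=0 FIRE
t=12: input=2 -> V=6

Answer: 3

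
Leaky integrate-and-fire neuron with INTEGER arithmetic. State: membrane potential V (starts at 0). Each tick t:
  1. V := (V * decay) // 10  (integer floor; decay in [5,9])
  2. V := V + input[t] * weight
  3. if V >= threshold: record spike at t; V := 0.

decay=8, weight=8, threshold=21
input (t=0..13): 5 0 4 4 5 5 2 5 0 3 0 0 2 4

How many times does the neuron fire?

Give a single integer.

t=0: input=5 -> V=0 FIRE
t=1: input=0 -> V=0
t=2: input=4 -> V=0 FIRE
t=3: input=4 -> V=0 FIRE
t=4: input=5 -> V=0 FIRE
t=5: input=5 -> V=0 FIRE
t=6: input=2 -> V=16
t=7: input=5 -> V=0 FIRE
t=8: input=0 -> V=0
t=9: input=3 -> V=0 FIRE
t=10: input=0 -> V=0
t=11: input=0 -> V=0
t=12: input=2 -> V=16
t=13: input=4 -> V=0 FIRE

Answer: 8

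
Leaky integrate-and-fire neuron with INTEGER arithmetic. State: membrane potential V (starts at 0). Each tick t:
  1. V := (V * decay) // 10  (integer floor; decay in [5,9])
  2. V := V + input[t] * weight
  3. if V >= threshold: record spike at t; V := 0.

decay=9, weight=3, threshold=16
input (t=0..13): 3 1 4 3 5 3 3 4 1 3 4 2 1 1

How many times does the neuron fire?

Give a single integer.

t=0: input=3 -> V=9
t=1: input=1 -> V=11
t=2: input=4 -> V=0 FIRE
t=3: input=3 -> V=9
t=4: input=5 -> V=0 FIRE
t=5: input=3 -> V=9
t=6: input=3 -> V=0 FIRE
t=7: input=4 -> V=12
t=8: input=1 -> V=13
t=9: input=3 -> V=0 FIRE
t=10: input=4 -> V=12
t=11: input=2 -> V=0 FIRE
t=12: input=1 -> V=3
t=13: input=1 -> V=5

Answer: 5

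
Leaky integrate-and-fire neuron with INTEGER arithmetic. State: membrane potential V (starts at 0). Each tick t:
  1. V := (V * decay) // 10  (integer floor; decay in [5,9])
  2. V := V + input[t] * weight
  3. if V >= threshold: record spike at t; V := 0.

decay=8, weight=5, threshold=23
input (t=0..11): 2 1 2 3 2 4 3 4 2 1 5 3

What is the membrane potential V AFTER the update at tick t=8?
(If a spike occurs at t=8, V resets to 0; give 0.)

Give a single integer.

Answer: 10

Derivation:
t=0: input=2 -> V=10
t=1: input=1 -> V=13
t=2: input=2 -> V=20
t=3: input=3 -> V=0 FIRE
t=4: input=2 -> V=10
t=5: input=4 -> V=0 FIRE
t=6: input=3 -> V=15
t=7: input=4 -> V=0 FIRE
t=8: input=2 -> V=10
t=9: input=1 -> V=13
t=10: input=5 -> V=0 FIRE
t=11: input=3 -> V=15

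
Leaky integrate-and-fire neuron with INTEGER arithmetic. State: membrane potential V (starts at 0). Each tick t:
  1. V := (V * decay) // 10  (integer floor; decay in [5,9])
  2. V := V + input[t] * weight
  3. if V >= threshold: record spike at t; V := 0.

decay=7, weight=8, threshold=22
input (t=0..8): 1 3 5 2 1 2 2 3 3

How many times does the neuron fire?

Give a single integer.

Answer: 5

Derivation:
t=0: input=1 -> V=8
t=1: input=3 -> V=0 FIRE
t=2: input=5 -> V=0 FIRE
t=3: input=2 -> V=16
t=4: input=1 -> V=19
t=5: input=2 -> V=0 FIRE
t=6: input=2 -> V=16
t=7: input=3 -> V=0 FIRE
t=8: input=3 -> V=0 FIRE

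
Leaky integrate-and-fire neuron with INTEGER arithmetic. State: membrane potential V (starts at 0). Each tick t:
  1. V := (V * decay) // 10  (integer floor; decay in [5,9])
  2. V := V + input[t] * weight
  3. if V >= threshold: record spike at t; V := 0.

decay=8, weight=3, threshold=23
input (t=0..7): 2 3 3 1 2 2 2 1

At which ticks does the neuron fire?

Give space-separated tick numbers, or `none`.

t=0: input=2 -> V=6
t=1: input=3 -> V=13
t=2: input=3 -> V=19
t=3: input=1 -> V=18
t=4: input=2 -> V=20
t=5: input=2 -> V=22
t=6: input=2 -> V=0 FIRE
t=7: input=1 -> V=3

Answer: 6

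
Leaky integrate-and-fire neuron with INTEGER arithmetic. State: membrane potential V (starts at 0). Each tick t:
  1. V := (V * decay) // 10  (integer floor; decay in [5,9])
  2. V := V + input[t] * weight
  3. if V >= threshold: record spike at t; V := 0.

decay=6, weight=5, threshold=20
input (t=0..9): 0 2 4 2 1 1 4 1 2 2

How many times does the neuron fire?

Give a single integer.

Answer: 2

Derivation:
t=0: input=0 -> V=0
t=1: input=2 -> V=10
t=2: input=4 -> V=0 FIRE
t=3: input=2 -> V=10
t=4: input=1 -> V=11
t=5: input=1 -> V=11
t=6: input=4 -> V=0 FIRE
t=7: input=1 -> V=5
t=8: input=2 -> V=13
t=9: input=2 -> V=17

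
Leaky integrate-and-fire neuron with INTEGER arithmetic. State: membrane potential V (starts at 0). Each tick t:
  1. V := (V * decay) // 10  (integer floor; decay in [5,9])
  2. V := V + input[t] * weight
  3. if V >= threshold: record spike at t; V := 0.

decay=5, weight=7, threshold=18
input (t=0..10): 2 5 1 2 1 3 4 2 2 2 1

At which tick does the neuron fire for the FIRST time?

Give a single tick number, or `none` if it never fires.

t=0: input=2 -> V=14
t=1: input=5 -> V=0 FIRE
t=2: input=1 -> V=7
t=3: input=2 -> V=17
t=4: input=1 -> V=15
t=5: input=3 -> V=0 FIRE
t=6: input=4 -> V=0 FIRE
t=7: input=2 -> V=14
t=8: input=2 -> V=0 FIRE
t=9: input=2 -> V=14
t=10: input=1 -> V=14

Answer: 1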